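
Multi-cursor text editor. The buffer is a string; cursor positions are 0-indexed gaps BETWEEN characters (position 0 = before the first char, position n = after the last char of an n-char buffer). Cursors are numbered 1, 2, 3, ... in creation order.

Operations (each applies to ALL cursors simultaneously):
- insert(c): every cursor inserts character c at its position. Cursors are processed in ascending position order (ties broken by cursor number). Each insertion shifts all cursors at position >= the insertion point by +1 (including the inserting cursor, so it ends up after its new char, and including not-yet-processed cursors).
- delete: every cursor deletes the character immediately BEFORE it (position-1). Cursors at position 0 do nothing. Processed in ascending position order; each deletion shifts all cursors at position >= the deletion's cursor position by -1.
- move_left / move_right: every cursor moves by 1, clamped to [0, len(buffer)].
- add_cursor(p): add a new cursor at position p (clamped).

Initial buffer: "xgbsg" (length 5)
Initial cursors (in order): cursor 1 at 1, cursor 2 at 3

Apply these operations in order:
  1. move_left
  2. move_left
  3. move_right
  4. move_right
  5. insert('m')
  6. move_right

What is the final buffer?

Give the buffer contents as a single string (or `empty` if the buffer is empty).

Answer: xgmbmsg

Derivation:
After op 1 (move_left): buffer="xgbsg" (len 5), cursors c1@0 c2@2, authorship .....
After op 2 (move_left): buffer="xgbsg" (len 5), cursors c1@0 c2@1, authorship .....
After op 3 (move_right): buffer="xgbsg" (len 5), cursors c1@1 c2@2, authorship .....
After op 4 (move_right): buffer="xgbsg" (len 5), cursors c1@2 c2@3, authorship .....
After op 5 (insert('m')): buffer="xgmbmsg" (len 7), cursors c1@3 c2@5, authorship ..1.2..
After op 6 (move_right): buffer="xgmbmsg" (len 7), cursors c1@4 c2@6, authorship ..1.2..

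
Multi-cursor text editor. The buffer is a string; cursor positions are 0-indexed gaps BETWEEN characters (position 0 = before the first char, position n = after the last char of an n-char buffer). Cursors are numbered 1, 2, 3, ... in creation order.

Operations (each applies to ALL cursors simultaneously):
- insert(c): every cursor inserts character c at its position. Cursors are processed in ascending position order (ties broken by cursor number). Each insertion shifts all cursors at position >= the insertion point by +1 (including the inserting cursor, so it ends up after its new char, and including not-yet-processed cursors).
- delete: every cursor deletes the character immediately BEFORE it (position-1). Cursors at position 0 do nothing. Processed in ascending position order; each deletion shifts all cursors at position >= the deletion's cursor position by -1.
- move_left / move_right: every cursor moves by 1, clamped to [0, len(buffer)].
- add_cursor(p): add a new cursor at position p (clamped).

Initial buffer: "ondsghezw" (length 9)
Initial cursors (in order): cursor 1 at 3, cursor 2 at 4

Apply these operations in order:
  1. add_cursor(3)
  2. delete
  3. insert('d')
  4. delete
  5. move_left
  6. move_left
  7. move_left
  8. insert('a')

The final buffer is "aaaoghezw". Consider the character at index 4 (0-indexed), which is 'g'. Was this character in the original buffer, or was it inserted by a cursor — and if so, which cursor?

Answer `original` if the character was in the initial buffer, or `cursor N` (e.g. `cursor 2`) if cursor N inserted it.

After op 1 (add_cursor(3)): buffer="ondsghezw" (len 9), cursors c1@3 c3@3 c2@4, authorship .........
After op 2 (delete): buffer="oghezw" (len 6), cursors c1@1 c2@1 c3@1, authorship ......
After op 3 (insert('d')): buffer="odddghezw" (len 9), cursors c1@4 c2@4 c3@4, authorship .123.....
After op 4 (delete): buffer="oghezw" (len 6), cursors c1@1 c2@1 c3@1, authorship ......
After op 5 (move_left): buffer="oghezw" (len 6), cursors c1@0 c2@0 c3@0, authorship ......
After op 6 (move_left): buffer="oghezw" (len 6), cursors c1@0 c2@0 c3@0, authorship ......
After op 7 (move_left): buffer="oghezw" (len 6), cursors c1@0 c2@0 c3@0, authorship ......
After op 8 (insert('a')): buffer="aaaoghezw" (len 9), cursors c1@3 c2@3 c3@3, authorship 123......
Authorship (.=original, N=cursor N): 1 2 3 . . . . . .
Index 4: author = original

Answer: original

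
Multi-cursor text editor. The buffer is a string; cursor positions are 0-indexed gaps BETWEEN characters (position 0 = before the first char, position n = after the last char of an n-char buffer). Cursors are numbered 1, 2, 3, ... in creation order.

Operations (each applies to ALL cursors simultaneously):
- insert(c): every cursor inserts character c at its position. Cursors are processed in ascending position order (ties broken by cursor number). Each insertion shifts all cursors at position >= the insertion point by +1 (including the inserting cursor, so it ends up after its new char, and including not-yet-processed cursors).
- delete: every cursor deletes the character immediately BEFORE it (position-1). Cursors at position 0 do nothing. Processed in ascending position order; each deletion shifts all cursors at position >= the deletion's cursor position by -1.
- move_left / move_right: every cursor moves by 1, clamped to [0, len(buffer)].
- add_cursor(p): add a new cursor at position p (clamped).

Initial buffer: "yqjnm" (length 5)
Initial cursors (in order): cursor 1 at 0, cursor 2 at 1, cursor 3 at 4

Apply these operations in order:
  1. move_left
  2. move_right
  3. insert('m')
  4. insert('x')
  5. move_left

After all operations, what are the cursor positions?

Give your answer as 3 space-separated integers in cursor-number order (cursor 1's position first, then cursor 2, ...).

Answer: 4 4 9

Derivation:
After op 1 (move_left): buffer="yqjnm" (len 5), cursors c1@0 c2@0 c3@3, authorship .....
After op 2 (move_right): buffer="yqjnm" (len 5), cursors c1@1 c2@1 c3@4, authorship .....
After op 3 (insert('m')): buffer="ymmqjnmm" (len 8), cursors c1@3 c2@3 c3@7, authorship .12...3.
After op 4 (insert('x')): buffer="ymmxxqjnmxm" (len 11), cursors c1@5 c2@5 c3@10, authorship .1212...33.
After op 5 (move_left): buffer="ymmxxqjnmxm" (len 11), cursors c1@4 c2@4 c3@9, authorship .1212...33.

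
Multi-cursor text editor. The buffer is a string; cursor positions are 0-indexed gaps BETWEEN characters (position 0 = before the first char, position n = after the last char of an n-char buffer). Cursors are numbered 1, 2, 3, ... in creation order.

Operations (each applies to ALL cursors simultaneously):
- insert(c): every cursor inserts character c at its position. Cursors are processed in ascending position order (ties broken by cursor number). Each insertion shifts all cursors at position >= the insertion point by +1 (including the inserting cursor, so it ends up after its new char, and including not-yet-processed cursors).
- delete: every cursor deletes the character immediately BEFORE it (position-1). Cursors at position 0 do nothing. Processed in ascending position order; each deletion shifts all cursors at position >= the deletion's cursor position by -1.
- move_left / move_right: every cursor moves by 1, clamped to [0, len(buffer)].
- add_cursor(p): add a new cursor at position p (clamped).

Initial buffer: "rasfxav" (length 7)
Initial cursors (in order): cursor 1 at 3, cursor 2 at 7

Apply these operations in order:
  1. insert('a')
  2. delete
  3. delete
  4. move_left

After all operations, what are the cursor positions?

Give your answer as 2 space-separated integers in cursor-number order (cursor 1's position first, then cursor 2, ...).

Answer: 1 4

Derivation:
After op 1 (insert('a')): buffer="rasafxava" (len 9), cursors c1@4 c2@9, authorship ...1....2
After op 2 (delete): buffer="rasfxav" (len 7), cursors c1@3 c2@7, authorship .......
After op 3 (delete): buffer="rafxa" (len 5), cursors c1@2 c2@5, authorship .....
After op 4 (move_left): buffer="rafxa" (len 5), cursors c1@1 c2@4, authorship .....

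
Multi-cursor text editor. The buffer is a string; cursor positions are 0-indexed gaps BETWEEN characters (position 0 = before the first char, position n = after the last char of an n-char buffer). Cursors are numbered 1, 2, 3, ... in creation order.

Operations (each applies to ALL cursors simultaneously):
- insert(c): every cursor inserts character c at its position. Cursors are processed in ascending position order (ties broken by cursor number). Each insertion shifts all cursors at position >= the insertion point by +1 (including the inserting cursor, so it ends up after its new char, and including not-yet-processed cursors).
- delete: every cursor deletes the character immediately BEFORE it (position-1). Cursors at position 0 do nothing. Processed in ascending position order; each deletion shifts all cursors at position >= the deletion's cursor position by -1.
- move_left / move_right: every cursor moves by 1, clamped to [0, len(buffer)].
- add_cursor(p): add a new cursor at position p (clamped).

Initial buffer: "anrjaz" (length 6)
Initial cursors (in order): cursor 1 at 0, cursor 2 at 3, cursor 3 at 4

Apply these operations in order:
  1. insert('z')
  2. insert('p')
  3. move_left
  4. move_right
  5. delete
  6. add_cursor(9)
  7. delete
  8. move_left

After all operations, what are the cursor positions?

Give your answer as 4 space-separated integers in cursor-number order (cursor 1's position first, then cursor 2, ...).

Answer: 0 2 3 4

Derivation:
After op 1 (insert('z')): buffer="zanrzjzaz" (len 9), cursors c1@1 c2@5 c3@7, authorship 1...2.3..
After op 2 (insert('p')): buffer="zpanrzpjzpaz" (len 12), cursors c1@2 c2@7 c3@10, authorship 11...22.33..
After op 3 (move_left): buffer="zpanrzpjzpaz" (len 12), cursors c1@1 c2@6 c3@9, authorship 11...22.33..
After op 4 (move_right): buffer="zpanrzpjzpaz" (len 12), cursors c1@2 c2@7 c3@10, authorship 11...22.33..
After op 5 (delete): buffer="zanrzjzaz" (len 9), cursors c1@1 c2@5 c3@7, authorship 1...2.3..
After op 6 (add_cursor(9)): buffer="zanrzjzaz" (len 9), cursors c1@1 c2@5 c3@7 c4@9, authorship 1...2.3..
After op 7 (delete): buffer="anrja" (len 5), cursors c1@0 c2@3 c3@4 c4@5, authorship .....
After op 8 (move_left): buffer="anrja" (len 5), cursors c1@0 c2@2 c3@3 c4@4, authorship .....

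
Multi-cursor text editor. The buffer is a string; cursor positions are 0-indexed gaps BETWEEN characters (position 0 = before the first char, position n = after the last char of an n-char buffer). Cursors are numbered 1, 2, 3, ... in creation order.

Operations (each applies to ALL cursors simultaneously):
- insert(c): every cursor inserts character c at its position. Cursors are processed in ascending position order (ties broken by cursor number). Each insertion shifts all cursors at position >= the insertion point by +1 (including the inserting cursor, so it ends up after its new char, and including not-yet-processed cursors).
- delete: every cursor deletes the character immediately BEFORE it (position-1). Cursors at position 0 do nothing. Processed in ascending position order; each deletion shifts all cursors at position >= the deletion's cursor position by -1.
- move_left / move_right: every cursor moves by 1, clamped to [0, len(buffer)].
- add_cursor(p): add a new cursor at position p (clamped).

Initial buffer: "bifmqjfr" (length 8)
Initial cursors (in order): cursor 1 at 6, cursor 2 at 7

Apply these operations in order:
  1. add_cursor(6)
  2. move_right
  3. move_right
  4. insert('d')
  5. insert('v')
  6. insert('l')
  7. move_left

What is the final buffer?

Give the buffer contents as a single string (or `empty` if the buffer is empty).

After op 1 (add_cursor(6)): buffer="bifmqjfr" (len 8), cursors c1@6 c3@6 c2@7, authorship ........
After op 2 (move_right): buffer="bifmqjfr" (len 8), cursors c1@7 c3@7 c2@8, authorship ........
After op 3 (move_right): buffer="bifmqjfr" (len 8), cursors c1@8 c2@8 c3@8, authorship ........
After op 4 (insert('d')): buffer="bifmqjfrddd" (len 11), cursors c1@11 c2@11 c3@11, authorship ........123
After op 5 (insert('v')): buffer="bifmqjfrdddvvv" (len 14), cursors c1@14 c2@14 c3@14, authorship ........123123
After op 6 (insert('l')): buffer="bifmqjfrdddvvvlll" (len 17), cursors c1@17 c2@17 c3@17, authorship ........123123123
After op 7 (move_left): buffer="bifmqjfrdddvvvlll" (len 17), cursors c1@16 c2@16 c3@16, authorship ........123123123

Answer: bifmqjfrdddvvvlll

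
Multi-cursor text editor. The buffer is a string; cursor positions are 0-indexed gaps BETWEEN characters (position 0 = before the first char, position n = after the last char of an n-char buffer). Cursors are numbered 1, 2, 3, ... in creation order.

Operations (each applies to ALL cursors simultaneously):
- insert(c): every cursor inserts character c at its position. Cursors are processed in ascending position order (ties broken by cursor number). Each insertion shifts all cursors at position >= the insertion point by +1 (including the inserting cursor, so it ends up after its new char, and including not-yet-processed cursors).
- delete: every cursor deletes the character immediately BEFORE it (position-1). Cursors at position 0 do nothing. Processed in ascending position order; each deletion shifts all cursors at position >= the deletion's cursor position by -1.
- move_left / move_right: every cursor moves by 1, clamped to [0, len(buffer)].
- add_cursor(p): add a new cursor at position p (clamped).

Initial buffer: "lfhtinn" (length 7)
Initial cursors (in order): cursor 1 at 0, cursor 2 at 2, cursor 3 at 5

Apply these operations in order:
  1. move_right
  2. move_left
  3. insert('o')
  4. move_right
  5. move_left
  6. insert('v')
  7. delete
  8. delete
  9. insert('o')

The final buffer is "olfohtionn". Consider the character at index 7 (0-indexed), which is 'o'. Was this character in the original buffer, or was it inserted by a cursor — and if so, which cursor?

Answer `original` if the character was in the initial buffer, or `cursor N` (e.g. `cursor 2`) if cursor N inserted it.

Answer: cursor 3

Derivation:
After op 1 (move_right): buffer="lfhtinn" (len 7), cursors c1@1 c2@3 c3@6, authorship .......
After op 2 (move_left): buffer="lfhtinn" (len 7), cursors c1@0 c2@2 c3@5, authorship .......
After op 3 (insert('o')): buffer="olfohtionn" (len 10), cursors c1@1 c2@4 c3@8, authorship 1..2...3..
After op 4 (move_right): buffer="olfohtionn" (len 10), cursors c1@2 c2@5 c3@9, authorship 1..2...3..
After op 5 (move_left): buffer="olfohtionn" (len 10), cursors c1@1 c2@4 c3@8, authorship 1..2...3..
After op 6 (insert('v')): buffer="ovlfovhtiovnn" (len 13), cursors c1@2 c2@6 c3@11, authorship 11..22...33..
After op 7 (delete): buffer="olfohtionn" (len 10), cursors c1@1 c2@4 c3@8, authorship 1..2...3..
After op 8 (delete): buffer="lfhtinn" (len 7), cursors c1@0 c2@2 c3@5, authorship .......
After op 9 (insert('o')): buffer="olfohtionn" (len 10), cursors c1@1 c2@4 c3@8, authorship 1..2...3..
Authorship (.=original, N=cursor N): 1 . . 2 . . . 3 . .
Index 7: author = 3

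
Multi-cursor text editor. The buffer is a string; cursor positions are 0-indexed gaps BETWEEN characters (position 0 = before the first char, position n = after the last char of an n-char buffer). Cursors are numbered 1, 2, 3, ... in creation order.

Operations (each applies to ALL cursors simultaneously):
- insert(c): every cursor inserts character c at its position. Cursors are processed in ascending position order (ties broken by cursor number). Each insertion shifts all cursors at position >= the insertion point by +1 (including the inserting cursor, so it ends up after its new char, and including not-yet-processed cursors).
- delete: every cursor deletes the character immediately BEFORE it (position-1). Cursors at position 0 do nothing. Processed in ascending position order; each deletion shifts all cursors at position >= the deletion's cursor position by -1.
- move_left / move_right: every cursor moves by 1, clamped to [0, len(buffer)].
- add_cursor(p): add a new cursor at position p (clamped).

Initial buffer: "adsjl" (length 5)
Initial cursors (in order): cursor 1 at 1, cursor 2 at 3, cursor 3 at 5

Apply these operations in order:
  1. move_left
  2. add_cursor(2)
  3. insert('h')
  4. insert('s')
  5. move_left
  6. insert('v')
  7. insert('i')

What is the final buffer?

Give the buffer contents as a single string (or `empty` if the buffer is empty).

Answer: hvisadhhsvviissjhvisl

Derivation:
After op 1 (move_left): buffer="adsjl" (len 5), cursors c1@0 c2@2 c3@4, authorship .....
After op 2 (add_cursor(2)): buffer="adsjl" (len 5), cursors c1@0 c2@2 c4@2 c3@4, authorship .....
After op 3 (insert('h')): buffer="hadhhsjhl" (len 9), cursors c1@1 c2@5 c4@5 c3@8, authorship 1..24..3.
After op 4 (insert('s')): buffer="hsadhhsssjhsl" (len 13), cursors c1@2 c2@8 c4@8 c3@12, authorship 11..2424..33.
After op 5 (move_left): buffer="hsadhhsssjhsl" (len 13), cursors c1@1 c2@7 c4@7 c3@11, authorship 11..2424..33.
After op 6 (insert('v')): buffer="hvsadhhsvvssjhvsl" (len 17), cursors c1@2 c2@10 c4@10 c3@15, authorship 111..242244..333.
After op 7 (insert('i')): buffer="hvisadhhsvviissjhvisl" (len 21), cursors c1@3 c2@13 c4@13 c3@19, authorship 1111..24224244..3333.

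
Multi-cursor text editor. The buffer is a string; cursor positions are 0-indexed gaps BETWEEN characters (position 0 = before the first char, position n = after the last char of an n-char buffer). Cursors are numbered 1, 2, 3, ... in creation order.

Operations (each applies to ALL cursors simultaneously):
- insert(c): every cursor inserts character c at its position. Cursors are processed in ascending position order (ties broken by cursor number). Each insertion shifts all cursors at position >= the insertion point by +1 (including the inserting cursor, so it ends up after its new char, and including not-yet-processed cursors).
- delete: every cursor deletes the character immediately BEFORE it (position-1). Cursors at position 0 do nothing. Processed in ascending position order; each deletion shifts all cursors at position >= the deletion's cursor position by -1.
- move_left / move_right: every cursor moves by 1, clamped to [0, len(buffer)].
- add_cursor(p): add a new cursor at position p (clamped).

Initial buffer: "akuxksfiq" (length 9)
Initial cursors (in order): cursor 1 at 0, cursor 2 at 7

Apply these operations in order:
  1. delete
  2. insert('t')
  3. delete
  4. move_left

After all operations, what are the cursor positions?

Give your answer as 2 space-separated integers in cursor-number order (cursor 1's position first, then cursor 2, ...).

After op 1 (delete): buffer="akuxksiq" (len 8), cursors c1@0 c2@6, authorship ........
After op 2 (insert('t')): buffer="takuxkstiq" (len 10), cursors c1@1 c2@8, authorship 1......2..
After op 3 (delete): buffer="akuxksiq" (len 8), cursors c1@0 c2@6, authorship ........
After op 4 (move_left): buffer="akuxksiq" (len 8), cursors c1@0 c2@5, authorship ........

Answer: 0 5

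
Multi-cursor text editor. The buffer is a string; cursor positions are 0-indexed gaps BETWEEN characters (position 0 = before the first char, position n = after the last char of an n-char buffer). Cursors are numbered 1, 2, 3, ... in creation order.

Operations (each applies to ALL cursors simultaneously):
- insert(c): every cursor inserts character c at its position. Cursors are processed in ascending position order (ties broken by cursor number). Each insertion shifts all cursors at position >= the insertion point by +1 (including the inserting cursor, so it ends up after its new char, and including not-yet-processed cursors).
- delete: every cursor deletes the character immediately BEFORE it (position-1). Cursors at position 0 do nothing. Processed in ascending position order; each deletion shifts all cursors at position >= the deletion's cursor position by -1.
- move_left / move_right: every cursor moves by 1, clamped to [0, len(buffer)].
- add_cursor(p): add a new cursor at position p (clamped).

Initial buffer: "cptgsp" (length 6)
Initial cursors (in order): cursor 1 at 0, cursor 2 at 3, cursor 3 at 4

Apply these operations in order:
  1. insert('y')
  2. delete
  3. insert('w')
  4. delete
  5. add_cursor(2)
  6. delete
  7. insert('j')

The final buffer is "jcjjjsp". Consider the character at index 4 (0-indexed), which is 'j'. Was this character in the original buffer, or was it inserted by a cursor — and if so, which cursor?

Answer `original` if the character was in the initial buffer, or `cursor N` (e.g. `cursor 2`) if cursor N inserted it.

After op 1 (insert('y')): buffer="ycptygysp" (len 9), cursors c1@1 c2@5 c3@7, authorship 1...2.3..
After op 2 (delete): buffer="cptgsp" (len 6), cursors c1@0 c2@3 c3@4, authorship ......
After op 3 (insert('w')): buffer="wcptwgwsp" (len 9), cursors c1@1 c2@5 c3@7, authorship 1...2.3..
After op 4 (delete): buffer="cptgsp" (len 6), cursors c1@0 c2@3 c3@4, authorship ......
After op 5 (add_cursor(2)): buffer="cptgsp" (len 6), cursors c1@0 c4@2 c2@3 c3@4, authorship ......
After op 6 (delete): buffer="csp" (len 3), cursors c1@0 c2@1 c3@1 c4@1, authorship ...
After op 7 (insert('j')): buffer="jcjjjsp" (len 7), cursors c1@1 c2@5 c3@5 c4@5, authorship 1.234..
Authorship (.=original, N=cursor N): 1 . 2 3 4 . .
Index 4: author = 4

Answer: cursor 4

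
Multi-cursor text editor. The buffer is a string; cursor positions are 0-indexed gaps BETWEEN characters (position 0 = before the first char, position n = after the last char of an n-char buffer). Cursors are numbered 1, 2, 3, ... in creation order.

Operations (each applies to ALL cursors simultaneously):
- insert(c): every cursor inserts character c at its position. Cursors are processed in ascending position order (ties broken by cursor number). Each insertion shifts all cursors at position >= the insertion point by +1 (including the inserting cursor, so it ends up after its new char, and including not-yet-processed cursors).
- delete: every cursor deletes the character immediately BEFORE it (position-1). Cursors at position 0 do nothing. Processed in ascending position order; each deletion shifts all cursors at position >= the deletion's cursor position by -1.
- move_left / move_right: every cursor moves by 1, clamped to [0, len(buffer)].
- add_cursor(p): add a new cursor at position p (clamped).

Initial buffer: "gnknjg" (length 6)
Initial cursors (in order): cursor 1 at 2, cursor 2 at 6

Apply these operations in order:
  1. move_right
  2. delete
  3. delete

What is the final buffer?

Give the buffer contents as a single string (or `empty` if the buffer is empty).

Answer: gn

Derivation:
After op 1 (move_right): buffer="gnknjg" (len 6), cursors c1@3 c2@6, authorship ......
After op 2 (delete): buffer="gnnj" (len 4), cursors c1@2 c2@4, authorship ....
After op 3 (delete): buffer="gn" (len 2), cursors c1@1 c2@2, authorship ..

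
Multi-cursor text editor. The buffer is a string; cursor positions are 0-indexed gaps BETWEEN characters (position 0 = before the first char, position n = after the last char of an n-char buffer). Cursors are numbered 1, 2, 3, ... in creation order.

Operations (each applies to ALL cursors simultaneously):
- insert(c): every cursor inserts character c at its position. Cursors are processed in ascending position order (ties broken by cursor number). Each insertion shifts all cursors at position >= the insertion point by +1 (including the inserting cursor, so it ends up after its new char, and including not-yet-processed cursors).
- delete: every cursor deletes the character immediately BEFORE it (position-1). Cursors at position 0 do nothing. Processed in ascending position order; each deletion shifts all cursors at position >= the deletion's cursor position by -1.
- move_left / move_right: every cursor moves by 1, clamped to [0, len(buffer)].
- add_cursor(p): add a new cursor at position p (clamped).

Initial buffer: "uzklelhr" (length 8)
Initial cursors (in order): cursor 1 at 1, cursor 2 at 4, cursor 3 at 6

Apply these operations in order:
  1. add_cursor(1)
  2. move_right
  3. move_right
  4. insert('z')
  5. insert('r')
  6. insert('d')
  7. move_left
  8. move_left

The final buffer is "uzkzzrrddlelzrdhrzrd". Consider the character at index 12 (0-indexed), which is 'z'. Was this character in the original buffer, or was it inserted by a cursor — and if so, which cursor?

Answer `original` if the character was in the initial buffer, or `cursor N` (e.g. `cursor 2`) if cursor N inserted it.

After op 1 (add_cursor(1)): buffer="uzklelhr" (len 8), cursors c1@1 c4@1 c2@4 c3@6, authorship ........
After op 2 (move_right): buffer="uzklelhr" (len 8), cursors c1@2 c4@2 c2@5 c3@7, authorship ........
After op 3 (move_right): buffer="uzklelhr" (len 8), cursors c1@3 c4@3 c2@6 c3@8, authorship ........
After op 4 (insert('z')): buffer="uzkzzlelzhrz" (len 12), cursors c1@5 c4@5 c2@9 c3@12, authorship ...14...2..3
After op 5 (insert('r')): buffer="uzkzzrrlelzrhrzr" (len 16), cursors c1@7 c4@7 c2@12 c3@16, authorship ...1414...22..33
After op 6 (insert('d')): buffer="uzkzzrrddlelzrdhrzrd" (len 20), cursors c1@9 c4@9 c2@15 c3@20, authorship ...141414...222..333
After op 7 (move_left): buffer="uzkzzrrddlelzrdhrzrd" (len 20), cursors c1@8 c4@8 c2@14 c3@19, authorship ...141414...222..333
After op 8 (move_left): buffer="uzkzzrrddlelzrdhrzrd" (len 20), cursors c1@7 c4@7 c2@13 c3@18, authorship ...141414...222..333
Authorship (.=original, N=cursor N): . . . 1 4 1 4 1 4 . . . 2 2 2 . . 3 3 3
Index 12: author = 2

Answer: cursor 2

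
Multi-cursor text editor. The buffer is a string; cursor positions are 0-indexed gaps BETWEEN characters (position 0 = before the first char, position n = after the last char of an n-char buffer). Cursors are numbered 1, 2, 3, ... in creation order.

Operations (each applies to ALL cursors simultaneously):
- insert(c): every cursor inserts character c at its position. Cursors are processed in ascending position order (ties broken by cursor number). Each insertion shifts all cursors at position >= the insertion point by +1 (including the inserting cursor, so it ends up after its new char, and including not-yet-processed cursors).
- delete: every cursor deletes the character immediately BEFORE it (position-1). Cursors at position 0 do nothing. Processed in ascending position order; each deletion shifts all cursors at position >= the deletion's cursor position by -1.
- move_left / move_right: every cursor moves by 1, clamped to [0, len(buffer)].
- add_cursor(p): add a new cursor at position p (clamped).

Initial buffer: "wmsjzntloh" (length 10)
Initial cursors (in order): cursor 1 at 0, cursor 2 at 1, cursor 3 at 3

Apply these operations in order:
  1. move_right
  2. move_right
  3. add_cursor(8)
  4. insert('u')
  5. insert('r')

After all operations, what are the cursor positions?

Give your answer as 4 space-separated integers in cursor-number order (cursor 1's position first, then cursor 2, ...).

After op 1 (move_right): buffer="wmsjzntloh" (len 10), cursors c1@1 c2@2 c3@4, authorship ..........
After op 2 (move_right): buffer="wmsjzntloh" (len 10), cursors c1@2 c2@3 c3@5, authorship ..........
After op 3 (add_cursor(8)): buffer="wmsjzntloh" (len 10), cursors c1@2 c2@3 c3@5 c4@8, authorship ..........
After op 4 (insert('u')): buffer="wmusujzuntluoh" (len 14), cursors c1@3 c2@5 c3@8 c4@12, authorship ..1.2..3...4..
After op 5 (insert('r')): buffer="wmursurjzurntluroh" (len 18), cursors c1@4 c2@7 c3@11 c4@16, authorship ..11.22..33...44..

Answer: 4 7 11 16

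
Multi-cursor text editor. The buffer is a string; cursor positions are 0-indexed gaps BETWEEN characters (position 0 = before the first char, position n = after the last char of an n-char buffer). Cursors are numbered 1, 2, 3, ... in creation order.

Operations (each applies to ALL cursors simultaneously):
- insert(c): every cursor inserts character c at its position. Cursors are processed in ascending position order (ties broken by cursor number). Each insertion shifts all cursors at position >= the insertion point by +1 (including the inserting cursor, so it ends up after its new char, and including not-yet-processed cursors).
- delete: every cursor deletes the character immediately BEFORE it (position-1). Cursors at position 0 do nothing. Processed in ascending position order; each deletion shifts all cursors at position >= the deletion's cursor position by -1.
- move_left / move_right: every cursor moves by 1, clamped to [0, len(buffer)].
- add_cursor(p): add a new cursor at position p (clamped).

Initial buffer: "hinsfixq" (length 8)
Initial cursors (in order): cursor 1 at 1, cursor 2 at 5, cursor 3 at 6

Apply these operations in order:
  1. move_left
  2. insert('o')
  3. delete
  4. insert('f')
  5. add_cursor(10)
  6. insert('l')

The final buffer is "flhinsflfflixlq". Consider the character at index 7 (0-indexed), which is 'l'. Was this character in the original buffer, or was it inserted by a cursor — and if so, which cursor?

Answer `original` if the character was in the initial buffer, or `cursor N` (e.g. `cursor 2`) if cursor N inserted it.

Answer: cursor 2

Derivation:
After op 1 (move_left): buffer="hinsfixq" (len 8), cursors c1@0 c2@4 c3@5, authorship ........
After op 2 (insert('o')): buffer="ohinsofoixq" (len 11), cursors c1@1 c2@6 c3@8, authorship 1....2.3...
After op 3 (delete): buffer="hinsfixq" (len 8), cursors c1@0 c2@4 c3@5, authorship ........
After op 4 (insert('f')): buffer="fhinsfffixq" (len 11), cursors c1@1 c2@6 c3@8, authorship 1....2.3...
After op 5 (add_cursor(10)): buffer="fhinsfffixq" (len 11), cursors c1@1 c2@6 c3@8 c4@10, authorship 1....2.3...
After op 6 (insert('l')): buffer="flhinsflfflixlq" (len 15), cursors c1@2 c2@8 c3@11 c4@14, authorship 11....22.33..4.
Authorship (.=original, N=cursor N): 1 1 . . . . 2 2 . 3 3 . . 4 .
Index 7: author = 2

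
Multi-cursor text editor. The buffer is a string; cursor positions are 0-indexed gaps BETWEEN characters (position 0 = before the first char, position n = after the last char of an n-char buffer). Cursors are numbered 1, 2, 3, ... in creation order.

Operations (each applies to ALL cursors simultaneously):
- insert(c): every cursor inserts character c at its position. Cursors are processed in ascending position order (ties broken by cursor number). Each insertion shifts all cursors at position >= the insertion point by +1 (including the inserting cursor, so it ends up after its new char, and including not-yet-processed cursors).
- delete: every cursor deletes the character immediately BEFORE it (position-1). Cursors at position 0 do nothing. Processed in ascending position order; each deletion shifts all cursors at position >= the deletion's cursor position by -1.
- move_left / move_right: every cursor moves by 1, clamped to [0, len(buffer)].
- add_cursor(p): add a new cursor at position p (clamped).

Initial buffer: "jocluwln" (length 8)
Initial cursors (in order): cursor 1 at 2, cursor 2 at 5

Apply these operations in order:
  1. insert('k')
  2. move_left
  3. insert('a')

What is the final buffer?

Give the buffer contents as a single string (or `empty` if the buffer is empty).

Answer: joakcluakwln

Derivation:
After op 1 (insert('k')): buffer="jokclukwln" (len 10), cursors c1@3 c2@7, authorship ..1...2...
After op 2 (move_left): buffer="jokclukwln" (len 10), cursors c1@2 c2@6, authorship ..1...2...
After op 3 (insert('a')): buffer="joakcluakwln" (len 12), cursors c1@3 c2@8, authorship ..11...22...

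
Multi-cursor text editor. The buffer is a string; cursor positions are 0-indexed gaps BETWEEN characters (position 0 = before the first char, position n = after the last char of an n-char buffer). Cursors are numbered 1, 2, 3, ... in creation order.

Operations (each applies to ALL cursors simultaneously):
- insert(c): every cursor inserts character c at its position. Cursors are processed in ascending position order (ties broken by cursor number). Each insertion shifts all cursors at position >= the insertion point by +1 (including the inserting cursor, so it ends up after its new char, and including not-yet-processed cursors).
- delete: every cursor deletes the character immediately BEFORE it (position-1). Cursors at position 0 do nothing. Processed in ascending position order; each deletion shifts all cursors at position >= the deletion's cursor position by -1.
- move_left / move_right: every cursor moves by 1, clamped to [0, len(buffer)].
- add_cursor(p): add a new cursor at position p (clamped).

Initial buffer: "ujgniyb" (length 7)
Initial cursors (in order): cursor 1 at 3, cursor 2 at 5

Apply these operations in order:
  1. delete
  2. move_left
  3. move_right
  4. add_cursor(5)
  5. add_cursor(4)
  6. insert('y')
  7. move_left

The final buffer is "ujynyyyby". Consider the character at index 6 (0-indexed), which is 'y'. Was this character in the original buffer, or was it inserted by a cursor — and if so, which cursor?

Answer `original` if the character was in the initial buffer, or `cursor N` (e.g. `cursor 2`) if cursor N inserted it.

After op 1 (delete): buffer="ujnyb" (len 5), cursors c1@2 c2@3, authorship .....
After op 2 (move_left): buffer="ujnyb" (len 5), cursors c1@1 c2@2, authorship .....
After op 3 (move_right): buffer="ujnyb" (len 5), cursors c1@2 c2@3, authorship .....
After op 4 (add_cursor(5)): buffer="ujnyb" (len 5), cursors c1@2 c2@3 c3@5, authorship .....
After op 5 (add_cursor(4)): buffer="ujnyb" (len 5), cursors c1@2 c2@3 c4@4 c3@5, authorship .....
After op 6 (insert('y')): buffer="ujynyyyby" (len 9), cursors c1@3 c2@5 c4@7 c3@9, authorship ..1.2.4.3
After op 7 (move_left): buffer="ujynyyyby" (len 9), cursors c1@2 c2@4 c4@6 c3@8, authorship ..1.2.4.3
Authorship (.=original, N=cursor N): . . 1 . 2 . 4 . 3
Index 6: author = 4

Answer: cursor 4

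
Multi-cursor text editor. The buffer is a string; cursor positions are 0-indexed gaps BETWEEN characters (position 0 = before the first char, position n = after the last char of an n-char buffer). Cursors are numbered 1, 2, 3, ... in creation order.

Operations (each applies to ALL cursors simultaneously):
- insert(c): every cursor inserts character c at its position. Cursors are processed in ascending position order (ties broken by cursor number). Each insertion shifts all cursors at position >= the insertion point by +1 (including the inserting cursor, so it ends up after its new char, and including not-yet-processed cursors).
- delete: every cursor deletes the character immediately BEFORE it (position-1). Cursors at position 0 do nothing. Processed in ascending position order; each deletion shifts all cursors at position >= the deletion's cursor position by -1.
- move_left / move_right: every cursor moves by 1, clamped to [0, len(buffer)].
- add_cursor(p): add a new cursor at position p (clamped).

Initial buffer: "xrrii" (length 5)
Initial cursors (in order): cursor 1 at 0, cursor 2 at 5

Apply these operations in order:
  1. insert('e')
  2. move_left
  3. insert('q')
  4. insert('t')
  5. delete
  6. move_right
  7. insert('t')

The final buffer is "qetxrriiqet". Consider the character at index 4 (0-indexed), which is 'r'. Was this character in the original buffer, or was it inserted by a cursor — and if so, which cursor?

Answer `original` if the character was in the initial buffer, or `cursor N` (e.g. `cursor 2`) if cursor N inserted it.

After op 1 (insert('e')): buffer="exrriie" (len 7), cursors c1@1 c2@7, authorship 1.....2
After op 2 (move_left): buffer="exrriie" (len 7), cursors c1@0 c2@6, authorship 1.....2
After op 3 (insert('q')): buffer="qexrriiqe" (len 9), cursors c1@1 c2@8, authorship 11.....22
After op 4 (insert('t')): buffer="qtexrriiqte" (len 11), cursors c1@2 c2@10, authorship 111.....222
After op 5 (delete): buffer="qexrriiqe" (len 9), cursors c1@1 c2@8, authorship 11.....22
After op 6 (move_right): buffer="qexrriiqe" (len 9), cursors c1@2 c2@9, authorship 11.....22
After op 7 (insert('t')): buffer="qetxrriiqet" (len 11), cursors c1@3 c2@11, authorship 111.....222
Authorship (.=original, N=cursor N): 1 1 1 . . . . . 2 2 2
Index 4: author = original

Answer: original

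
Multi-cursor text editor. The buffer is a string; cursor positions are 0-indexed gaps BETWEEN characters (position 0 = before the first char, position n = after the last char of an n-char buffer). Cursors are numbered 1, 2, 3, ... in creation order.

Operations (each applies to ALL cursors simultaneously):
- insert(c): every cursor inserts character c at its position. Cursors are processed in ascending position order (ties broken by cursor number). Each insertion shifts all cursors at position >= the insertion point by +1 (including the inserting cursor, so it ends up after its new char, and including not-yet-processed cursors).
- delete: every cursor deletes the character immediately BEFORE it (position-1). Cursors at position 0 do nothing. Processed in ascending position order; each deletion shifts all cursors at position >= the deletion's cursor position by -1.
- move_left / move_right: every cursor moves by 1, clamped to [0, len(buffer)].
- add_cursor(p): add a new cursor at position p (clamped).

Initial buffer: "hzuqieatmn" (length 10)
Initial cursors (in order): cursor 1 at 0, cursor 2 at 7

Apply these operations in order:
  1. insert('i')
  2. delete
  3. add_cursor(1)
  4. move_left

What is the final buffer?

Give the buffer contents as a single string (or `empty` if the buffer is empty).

After op 1 (insert('i')): buffer="ihzuqieaitmn" (len 12), cursors c1@1 c2@9, authorship 1.......2...
After op 2 (delete): buffer="hzuqieatmn" (len 10), cursors c1@0 c2@7, authorship ..........
After op 3 (add_cursor(1)): buffer="hzuqieatmn" (len 10), cursors c1@0 c3@1 c2@7, authorship ..........
After op 4 (move_left): buffer="hzuqieatmn" (len 10), cursors c1@0 c3@0 c2@6, authorship ..........

Answer: hzuqieatmn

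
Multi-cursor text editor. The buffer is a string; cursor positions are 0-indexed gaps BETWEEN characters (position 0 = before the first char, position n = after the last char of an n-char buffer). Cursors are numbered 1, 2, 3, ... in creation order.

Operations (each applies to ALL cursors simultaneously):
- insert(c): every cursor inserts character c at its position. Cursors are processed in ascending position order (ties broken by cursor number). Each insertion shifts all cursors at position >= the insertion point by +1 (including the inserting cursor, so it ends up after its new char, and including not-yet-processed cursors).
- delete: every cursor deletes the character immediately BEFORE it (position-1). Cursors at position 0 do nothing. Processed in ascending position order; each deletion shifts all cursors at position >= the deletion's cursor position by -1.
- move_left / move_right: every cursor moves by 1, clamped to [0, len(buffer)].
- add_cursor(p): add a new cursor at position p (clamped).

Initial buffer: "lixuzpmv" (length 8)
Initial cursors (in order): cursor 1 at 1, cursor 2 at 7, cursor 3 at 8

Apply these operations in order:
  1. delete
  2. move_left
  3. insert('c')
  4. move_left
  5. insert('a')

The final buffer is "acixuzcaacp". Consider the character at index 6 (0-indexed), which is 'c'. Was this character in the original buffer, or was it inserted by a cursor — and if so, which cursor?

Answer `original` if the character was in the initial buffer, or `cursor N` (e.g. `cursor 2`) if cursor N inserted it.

After op 1 (delete): buffer="ixuzp" (len 5), cursors c1@0 c2@5 c3@5, authorship .....
After op 2 (move_left): buffer="ixuzp" (len 5), cursors c1@0 c2@4 c3@4, authorship .....
After op 3 (insert('c')): buffer="cixuzccp" (len 8), cursors c1@1 c2@7 c3@7, authorship 1....23.
After op 4 (move_left): buffer="cixuzccp" (len 8), cursors c1@0 c2@6 c3@6, authorship 1....23.
After op 5 (insert('a')): buffer="acixuzcaacp" (len 11), cursors c1@1 c2@9 c3@9, authorship 11....2233.
Authorship (.=original, N=cursor N): 1 1 . . . . 2 2 3 3 .
Index 6: author = 2

Answer: cursor 2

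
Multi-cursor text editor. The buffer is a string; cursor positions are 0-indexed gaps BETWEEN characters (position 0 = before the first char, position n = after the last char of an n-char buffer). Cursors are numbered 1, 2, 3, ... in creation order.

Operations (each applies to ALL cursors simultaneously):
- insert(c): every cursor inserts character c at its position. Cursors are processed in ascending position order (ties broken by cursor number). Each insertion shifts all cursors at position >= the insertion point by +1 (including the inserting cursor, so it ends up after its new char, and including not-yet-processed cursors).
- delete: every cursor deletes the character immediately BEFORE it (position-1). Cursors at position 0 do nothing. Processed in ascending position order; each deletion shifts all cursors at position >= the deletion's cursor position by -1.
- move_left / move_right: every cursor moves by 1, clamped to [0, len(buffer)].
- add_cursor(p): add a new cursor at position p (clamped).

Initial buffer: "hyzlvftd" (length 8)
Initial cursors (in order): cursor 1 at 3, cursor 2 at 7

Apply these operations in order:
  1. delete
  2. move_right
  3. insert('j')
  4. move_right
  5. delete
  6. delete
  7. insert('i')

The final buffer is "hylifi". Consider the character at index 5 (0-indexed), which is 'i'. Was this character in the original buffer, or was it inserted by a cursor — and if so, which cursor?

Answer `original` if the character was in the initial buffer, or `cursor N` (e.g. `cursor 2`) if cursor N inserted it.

Answer: cursor 2

Derivation:
After op 1 (delete): buffer="hylvfd" (len 6), cursors c1@2 c2@5, authorship ......
After op 2 (move_right): buffer="hylvfd" (len 6), cursors c1@3 c2@6, authorship ......
After op 3 (insert('j')): buffer="hyljvfdj" (len 8), cursors c1@4 c2@8, authorship ...1...2
After op 4 (move_right): buffer="hyljvfdj" (len 8), cursors c1@5 c2@8, authorship ...1...2
After op 5 (delete): buffer="hyljfd" (len 6), cursors c1@4 c2@6, authorship ...1..
After op 6 (delete): buffer="hylf" (len 4), cursors c1@3 c2@4, authorship ....
After op 7 (insert('i')): buffer="hylifi" (len 6), cursors c1@4 c2@6, authorship ...1.2
Authorship (.=original, N=cursor N): . . . 1 . 2
Index 5: author = 2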